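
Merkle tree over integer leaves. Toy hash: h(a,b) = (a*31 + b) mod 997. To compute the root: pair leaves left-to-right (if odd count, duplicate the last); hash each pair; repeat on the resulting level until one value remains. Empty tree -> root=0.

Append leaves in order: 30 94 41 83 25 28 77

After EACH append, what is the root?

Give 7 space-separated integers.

Answer: 30 27 155 197 800 896 563

Derivation:
After append 30 (leaves=[30]):
  L0: [30]
  root=30
After append 94 (leaves=[30, 94]):
  L0: [30, 94]
  L1: h(30,94)=(30*31+94)%997=27 -> [27]
  root=27
After append 41 (leaves=[30, 94, 41]):
  L0: [30, 94, 41]
  L1: h(30,94)=(30*31+94)%997=27 h(41,41)=(41*31+41)%997=315 -> [27, 315]
  L2: h(27,315)=(27*31+315)%997=155 -> [155]
  root=155
After append 83 (leaves=[30, 94, 41, 83]):
  L0: [30, 94, 41, 83]
  L1: h(30,94)=(30*31+94)%997=27 h(41,83)=(41*31+83)%997=357 -> [27, 357]
  L2: h(27,357)=(27*31+357)%997=197 -> [197]
  root=197
After append 25 (leaves=[30, 94, 41, 83, 25]):
  L0: [30, 94, 41, 83, 25]
  L1: h(30,94)=(30*31+94)%997=27 h(41,83)=(41*31+83)%997=357 h(25,25)=(25*31+25)%997=800 -> [27, 357, 800]
  L2: h(27,357)=(27*31+357)%997=197 h(800,800)=(800*31+800)%997=675 -> [197, 675]
  L3: h(197,675)=(197*31+675)%997=800 -> [800]
  root=800
After append 28 (leaves=[30, 94, 41, 83, 25, 28]):
  L0: [30, 94, 41, 83, 25, 28]
  L1: h(30,94)=(30*31+94)%997=27 h(41,83)=(41*31+83)%997=357 h(25,28)=(25*31+28)%997=803 -> [27, 357, 803]
  L2: h(27,357)=(27*31+357)%997=197 h(803,803)=(803*31+803)%997=771 -> [197, 771]
  L3: h(197,771)=(197*31+771)%997=896 -> [896]
  root=896
After append 77 (leaves=[30, 94, 41, 83, 25, 28, 77]):
  L0: [30, 94, 41, 83, 25, 28, 77]
  L1: h(30,94)=(30*31+94)%997=27 h(41,83)=(41*31+83)%997=357 h(25,28)=(25*31+28)%997=803 h(77,77)=(77*31+77)%997=470 -> [27, 357, 803, 470]
  L2: h(27,357)=(27*31+357)%997=197 h(803,470)=(803*31+470)%997=438 -> [197, 438]
  L3: h(197,438)=(197*31+438)%997=563 -> [563]
  root=563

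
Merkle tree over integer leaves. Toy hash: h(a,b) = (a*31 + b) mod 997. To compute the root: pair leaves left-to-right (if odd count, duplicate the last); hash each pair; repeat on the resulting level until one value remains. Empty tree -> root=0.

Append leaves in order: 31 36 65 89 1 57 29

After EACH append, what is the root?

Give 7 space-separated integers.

Answer: 31 0 86 110 446 244 87

Derivation:
After append 31 (leaves=[31]):
  L0: [31]
  root=31
After append 36 (leaves=[31, 36]):
  L0: [31, 36]
  L1: h(31,36)=(31*31+36)%997=0 -> [0]
  root=0
After append 65 (leaves=[31, 36, 65]):
  L0: [31, 36, 65]
  L1: h(31,36)=(31*31+36)%997=0 h(65,65)=(65*31+65)%997=86 -> [0, 86]
  L2: h(0,86)=(0*31+86)%997=86 -> [86]
  root=86
After append 89 (leaves=[31, 36, 65, 89]):
  L0: [31, 36, 65, 89]
  L1: h(31,36)=(31*31+36)%997=0 h(65,89)=(65*31+89)%997=110 -> [0, 110]
  L2: h(0,110)=(0*31+110)%997=110 -> [110]
  root=110
After append 1 (leaves=[31, 36, 65, 89, 1]):
  L0: [31, 36, 65, 89, 1]
  L1: h(31,36)=(31*31+36)%997=0 h(65,89)=(65*31+89)%997=110 h(1,1)=(1*31+1)%997=32 -> [0, 110, 32]
  L2: h(0,110)=(0*31+110)%997=110 h(32,32)=(32*31+32)%997=27 -> [110, 27]
  L3: h(110,27)=(110*31+27)%997=446 -> [446]
  root=446
After append 57 (leaves=[31, 36, 65, 89, 1, 57]):
  L0: [31, 36, 65, 89, 1, 57]
  L1: h(31,36)=(31*31+36)%997=0 h(65,89)=(65*31+89)%997=110 h(1,57)=(1*31+57)%997=88 -> [0, 110, 88]
  L2: h(0,110)=(0*31+110)%997=110 h(88,88)=(88*31+88)%997=822 -> [110, 822]
  L3: h(110,822)=(110*31+822)%997=244 -> [244]
  root=244
After append 29 (leaves=[31, 36, 65, 89, 1, 57, 29]):
  L0: [31, 36, 65, 89, 1, 57, 29]
  L1: h(31,36)=(31*31+36)%997=0 h(65,89)=(65*31+89)%997=110 h(1,57)=(1*31+57)%997=88 h(29,29)=(29*31+29)%997=928 -> [0, 110, 88, 928]
  L2: h(0,110)=(0*31+110)%997=110 h(88,928)=(88*31+928)%997=665 -> [110, 665]
  L3: h(110,665)=(110*31+665)%997=87 -> [87]
  root=87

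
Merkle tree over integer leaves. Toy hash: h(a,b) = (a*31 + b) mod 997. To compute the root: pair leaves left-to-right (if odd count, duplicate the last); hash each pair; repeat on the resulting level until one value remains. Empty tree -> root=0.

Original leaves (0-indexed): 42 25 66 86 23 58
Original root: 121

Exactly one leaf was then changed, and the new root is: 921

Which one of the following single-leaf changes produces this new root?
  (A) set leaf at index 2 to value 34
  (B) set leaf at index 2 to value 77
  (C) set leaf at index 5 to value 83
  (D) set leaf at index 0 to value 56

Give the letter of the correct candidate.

Answer: C

Derivation:
Original leaves: [42, 25, 66, 86, 23, 58]
Target new root: 921
Try each candidate change and compute the resulting root:
Candidate A: set leaf[2] = 34 -> leaves = [42, 25, 34, 86, 23, 58]
  L0: [42, 25, 34, 86, 23, 58]
  L1: h(42,25)=(42*31+25)%997=330 h(34,86)=(34*31+86)%997=143 h(23,58)=(23*31+58)%997=771 -> [330, 143, 771]
  L2: h(330,143)=(330*31+143)%997=403 h(771,771)=(771*31+771)%997=744 -> [403, 744]
  L3: h(403,744)=(403*31+744)%997=276 -> [276]
  root = 276 != target 921
Candidate B: set leaf[2] = 77 -> leaves = [42, 25, 77, 86, 23, 58]
  L0: [42, 25, 77, 86, 23, 58]
  L1: h(42,25)=(42*31+25)%997=330 h(77,86)=(77*31+86)%997=479 h(23,58)=(23*31+58)%997=771 -> [330, 479, 771]
  L2: h(330,479)=(330*31+479)%997=739 h(771,771)=(771*31+771)%997=744 -> [739, 744]
  L3: h(739,744)=(739*31+744)%997=722 -> [722]
  root = 722 != target 921
Candidate C: set leaf[5] = 83 -> leaves = [42, 25, 66, 86, 23, 83]
  L0: [42, 25, 66, 86, 23, 83]
  L1: h(42,25)=(42*31+25)%997=330 h(66,86)=(66*31+86)%997=138 h(23,83)=(23*31+83)%997=796 -> [330, 138, 796]
  L2: h(330,138)=(330*31+138)%997=398 h(796,796)=(796*31+796)%997=547 -> [398, 547]
  L3: h(398,547)=(398*31+547)%997=921 -> [921]
  root = 921 == target 921  ** MATCH **
Candidate D: set leaf[0] = 56 -> leaves = [56, 25, 66, 86, 23, 58]
  L0: [56, 25, 66, 86, 23, 58]
  L1: h(56,25)=(56*31+25)%997=764 h(66,86)=(66*31+86)%997=138 h(23,58)=(23*31+58)%997=771 -> [764, 138, 771]
  L2: h(764,138)=(764*31+138)%997=891 h(771,771)=(771*31+771)%997=744 -> [891, 744]
  L3: h(891,744)=(891*31+744)%997=449 -> [449]
  root = 449 != target 921
Candidate C produces the target root.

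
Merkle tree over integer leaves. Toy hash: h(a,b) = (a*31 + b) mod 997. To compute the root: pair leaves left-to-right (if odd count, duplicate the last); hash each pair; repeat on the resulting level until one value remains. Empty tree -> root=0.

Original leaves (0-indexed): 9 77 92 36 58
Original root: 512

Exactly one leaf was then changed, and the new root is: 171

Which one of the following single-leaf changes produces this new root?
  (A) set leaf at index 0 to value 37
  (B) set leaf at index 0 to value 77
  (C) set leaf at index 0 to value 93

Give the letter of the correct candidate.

Original leaves: [9, 77, 92, 36, 58]
Target new root: 171
Try each candidate change and compute the resulting root:
Candidate A: set leaf[0] = 37 -> leaves = [37, 77, 92, 36, 58]
  L0: [37, 77, 92, 36, 58]
  L1: h(37,77)=(37*31+77)%997=227 h(92,36)=(92*31+36)%997=894 h(58,58)=(58*31+58)%997=859 -> [227, 894, 859]
  L2: h(227,894)=(227*31+894)%997=952 h(859,859)=(859*31+859)%997=569 -> [952, 569]
  L3: h(952,569)=(952*31+569)%997=171 -> [171]
  root = 171 == target 171  ** MATCH **
Candidate B: set leaf[0] = 77 -> leaves = [77, 77, 92, 36, 58]
  L0: [77, 77, 92, 36, 58]
  L1: h(77,77)=(77*31+77)%997=470 h(92,36)=(92*31+36)%997=894 h(58,58)=(58*31+58)%997=859 -> [470, 894, 859]
  L2: h(470,894)=(470*31+894)%997=509 h(859,859)=(859*31+859)%997=569 -> [509, 569]
  L3: h(509,569)=(509*31+569)%997=396 -> [396]
  root = 396 != target 171
Candidate C: set leaf[0] = 93 -> leaves = [93, 77, 92, 36, 58]
  L0: [93, 77, 92, 36, 58]
  L1: h(93,77)=(93*31+77)%997=966 h(92,36)=(92*31+36)%997=894 h(58,58)=(58*31+58)%997=859 -> [966, 894, 859]
  L2: h(966,894)=(966*31+894)%997=930 h(859,859)=(859*31+859)%997=569 -> [930, 569]
  L3: h(930,569)=(930*31+569)%997=486 -> [486]
  root = 486 != target 171
Candidate A produces the target root.

Answer: A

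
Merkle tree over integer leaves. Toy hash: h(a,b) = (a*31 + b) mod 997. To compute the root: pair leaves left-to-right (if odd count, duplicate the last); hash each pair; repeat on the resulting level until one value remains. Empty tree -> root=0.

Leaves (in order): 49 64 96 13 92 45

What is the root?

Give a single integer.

L0: [49, 64, 96, 13, 92, 45]
L1: h(49,64)=(49*31+64)%997=586 h(96,13)=(96*31+13)%997=995 h(92,45)=(92*31+45)%997=903 -> [586, 995, 903]
L2: h(586,995)=(586*31+995)%997=218 h(903,903)=(903*31+903)%997=980 -> [218, 980]
L3: h(218,980)=(218*31+980)%997=759 -> [759]

Answer: 759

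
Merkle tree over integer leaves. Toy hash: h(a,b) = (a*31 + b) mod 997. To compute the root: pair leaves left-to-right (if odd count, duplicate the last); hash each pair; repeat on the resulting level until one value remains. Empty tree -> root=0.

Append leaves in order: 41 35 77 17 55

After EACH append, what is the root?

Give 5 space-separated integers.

Answer: 41 309 79 19 80

Derivation:
After append 41 (leaves=[41]):
  L0: [41]
  root=41
After append 35 (leaves=[41, 35]):
  L0: [41, 35]
  L1: h(41,35)=(41*31+35)%997=309 -> [309]
  root=309
After append 77 (leaves=[41, 35, 77]):
  L0: [41, 35, 77]
  L1: h(41,35)=(41*31+35)%997=309 h(77,77)=(77*31+77)%997=470 -> [309, 470]
  L2: h(309,470)=(309*31+470)%997=79 -> [79]
  root=79
After append 17 (leaves=[41, 35, 77, 17]):
  L0: [41, 35, 77, 17]
  L1: h(41,35)=(41*31+35)%997=309 h(77,17)=(77*31+17)%997=410 -> [309, 410]
  L2: h(309,410)=(309*31+410)%997=19 -> [19]
  root=19
After append 55 (leaves=[41, 35, 77, 17, 55]):
  L0: [41, 35, 77, 17, 55]
  L1: h(41,35)=(41*31+35)%997=309 h(77,17)=(77*31+17)%997=410 h(55,55)=(55*31+55)%997=763 -> [309, 410, 763]
  L2: h(309,410)=(309*31+410)%997=19 h(763,763)=(763*31+763)%997=488 -> [19, 488]
  L3: h(19,488)=(19*31+488)%997=80 -> [80]
  root=80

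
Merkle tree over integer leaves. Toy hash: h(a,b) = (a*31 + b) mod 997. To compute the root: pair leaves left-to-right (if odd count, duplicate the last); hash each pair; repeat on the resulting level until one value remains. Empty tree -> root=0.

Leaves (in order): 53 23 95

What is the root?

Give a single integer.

Answer: 848

Derivation:
L0: [53, 23, 95]
L1: h(53,23)=(53*31+23)%997=669 h(95,95)=(95*31+95)%997=49 -> [669, 49]
L2: h(669,49)=(669*31+49)%997=848 -> [848]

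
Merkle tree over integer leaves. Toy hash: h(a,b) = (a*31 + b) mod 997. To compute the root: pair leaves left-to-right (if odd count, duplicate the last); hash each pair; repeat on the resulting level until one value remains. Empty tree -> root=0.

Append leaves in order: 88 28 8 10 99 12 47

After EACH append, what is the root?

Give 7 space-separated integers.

Answer: 88 762 947 949 188 395 812

Derivation:
After append 88 (leaves=[88]):
  L0: [88]
  root=88
After append 28 (leaves=[88, 28]):
  L0: [88, 28]
  L1: h(88,28)=(88*31+28)%997=762 -> [762]
  root=762
After append 8 (leaves=[88, 28, 8]):
  L0: [88, 28, 8]
  L1: h(88,28)=(88*31+28)%997=762 h(8,8)=(8*31+8)%997=256 -> [762, 256]
  L2: h(762,256)=(762*31+256)%997=947 -> [947]
  root=947
After append 10 (leaves=[88, 28, 8, 10]):
  L0: [88, 28, 8, 10]
  L1: h(88,28)=(88*31+28)%997=762 h(8,10)=(8*31+10)%997=258 -> [762, 258]
  L2: h(762,258)=(762*31+258)%997=949 -> [949]
  root=949
After append 99 (leaves=[88, 28, 8, 10, 99]):
  L0: [88, 28, 8, 10, 99]
  L1: h(88,28)=(88*31+28)%997=762 h(8,10)=(8*31+10)%997=258 h(99,99)=(99*31+99)%997=177 -> [762, 258, 177]
  L2: h(762,258)=(762*31+258)%997=949 h(177,177)=(177*31+177)%997=679 -> [949, 679]
  L3: h(949,679)=(949*31+679)%997=188 -> [188]
  root=188
After append 12 (leaves=[88, 28, 8, 10, 99, 12]):
  L0: [88, 28, 8, 10, 99, 12]
  L1: h(88,28)=(88*31+28)%997=762 h(8,10)=(8*31+10)%997=258 h(99,12)=(99*31+12)%997=90 -> [762, 258, 90]
  L2: h(762,258)=(762*31+258)%997=949 h(90,90)=(90*31+90)%997=886 -> [949, 886]
  L3: h(949,886)=(949*31+886)%997=395 -> [395]
  root=395
After append 47 (leaves=[88, 28, 8, 10, 99, 12, 47]):
  L0: [88, 28, 8, 10, 99, 12, 47]
  L1: h(88,28)=(88*31+28)%997=762 h(8,10)=(8*31+10)%997=258 h(99,12)=(99*31+12)%997=90 h(47,47)=(47*31+47)%997=507 -> [762, 258, 90, 507]
  L2: h(762,258)=(762*31+258)%997=949 h(90,507)=(90*31+507)%997=306 -> [949, 306]
  L3: h(949,306)=(949*31+306)%997=812 -> [812]
  root=812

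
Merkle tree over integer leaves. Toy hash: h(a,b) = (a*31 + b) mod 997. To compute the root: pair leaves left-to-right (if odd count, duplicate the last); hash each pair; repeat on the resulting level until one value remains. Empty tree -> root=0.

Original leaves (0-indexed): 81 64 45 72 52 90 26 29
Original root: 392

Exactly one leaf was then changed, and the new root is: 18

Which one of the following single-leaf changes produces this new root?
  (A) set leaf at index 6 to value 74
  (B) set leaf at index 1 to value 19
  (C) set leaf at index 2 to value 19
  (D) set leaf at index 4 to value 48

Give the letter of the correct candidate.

Answer: B

Derivation:
Original leaves: [81, 64, 45, 72, 52, 90, 26, 29]
Target new root: 18
Try each candidate change and compute the resulting root:
Candidate A: set leaf[6] = 74 -> leaves = [81, 64, 45, 72, 52, 90, 74, 29]
  L0: [81, 64, 45, 72, 52, 90, 74, 29]
  L1: h(81,64)=(81*31+64)%997=581 h(45,72)=(45*31+72)%997=470 h(52,90)=(52*31+90)%997=705 h(74,29)=(74*31+29)%997=329 -> [581, 470, 705, 329]
  L2: h(581,470)=(581*31+470)%997=535 h(705,329)=(705*31+329)%997=250 -> [535, 250]
  L3: h(535,250)=(535*31+250)%997=883 -> [883]
  root = 883 != target 18
Candidate B: set leaf[1] = 19 -> leaves = [81, 19, 45, 72, 52, 90, 26, 29]
  L0: [81, 19, 45, 72, 52, 90, 26, 29]
  L1: h(81,19)=(81*31+19)%997=536 h(45,72)=(45*31+72)%997=470 h(52,90)=(52*31+90)%997=705 h(26,29)=(26*31+29)%997=835 -> [536, 470, 705, 835]
  L2: h(536,470)=(536*31+470)%997=137 h(705,835)=(705*31+835)%997=756 -> [137, 756]
  L3: h(137,756)=(137*31+756)%997=18 -> [18]
  root = 18 == target 18  ** MATCH **
Candidate C: set leaf[2] = 19 -> leaves = [81, 64, 19, 72, 52, 90, 26, 29]
  L0: [81, 64, 19, 72, 52, 90, 26, 29]
  L1: h(81,64)=(81*31+64)%997=581 h(19,72)=(19*31+72)%997=661 h(52,90)=(52*31+90)%997=705 h(26,29)=(26*31+29)%997=835 -> [581, 661, 705, 835]
  L2: h(581,661)=(581*31+661)%997=726 h(705,835)=(705*31+835)%997=756 -> [726, 756]
  L3: h(726,756)=(726*31+756)%997=331 -> [331]
  root = 331 != target 18
Candidate D: set leaf[4] = 48 -> leaves = [81, 64, 45, 72, 48, 90, 26, 29]
  L0: [81, 64, 45, 72, 48, 90, 26, 29]
  L1: h(81,64)=(81*31+64)%997=581 h(45,72)=(45*31+72)%997=470 h(48,90)=(48*31+90)%997=581 h(26,29)=(26*31+29)%997=835 -> [581, 470, 581, 835]
  L2: h(581,470)=(581*31+470)%997=535 h(581,835)=(581*31+835)%997=900 -> [535, 900]
  L3: h(535,900)=(535*31+900)%997=536 -> [536]
  root = 536 != target 18
Candidate B produces the target root.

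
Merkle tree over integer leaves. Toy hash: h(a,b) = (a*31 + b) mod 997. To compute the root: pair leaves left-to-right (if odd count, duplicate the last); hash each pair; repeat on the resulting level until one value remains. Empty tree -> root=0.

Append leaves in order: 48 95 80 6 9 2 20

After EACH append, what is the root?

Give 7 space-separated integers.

After append 48 (leaves=[48]):
  L0: [48]
  root=48
After append 95 (leaves=[48, 95]):
  L0: [48, 95]
  L1: h(48,95)=(48*31+95)%997=586 -> [586]
  root=586
After append 80 (leaves=[48, 95, 80]):
  L0: [48, 95, 80]
  L1: h(48,95)=(48*31+95)%997=586 h(80,80)=(80*31+80)%997=566 -> [586, 566]
  L2: h(586,566)=(586*31+566)%997=786 -> [786]
  root=786
After append 6 (leaves=[48, 95, 80, 6]):
  L0: [48, 95, 80, 6]
  L1: h(48,95)=(48*31+95)%997=586 h(80,6)=(80*31+6)%997=492 -> [586, 492]
  L2: h(586,492)=(586*31+492)%997=712 -> [712]
  root=712
After append 9 (leaves=[48, 95, 80, 6, 9]):
  L0: [48, 95, 80, 6, 9]
  L1: h(48,95)=(48*31+95)%997=586 h(80,6)=(80*31+6)%997=492 h(9,9)=(9*31+9)%997=288 -> [586, 492, 288]
  L2: h(586,492)=(586*31+492)%997=712 h(288,288)=(288*31+288)%997=243 -> [712, 243]
  L3: h(712,243)=(712*31+243)%997=381 -> [381]
  root=381
After append 2 (leaves=[48, 95, 80, 6, 9, 2]):
  L0: [48, 95, 80, 6, 9, 2]
  L1: h(48,95)=(48*31+95)%997=586 h(80,6)=(80*31+6)%997=492 h(9,2)=(9*31+2)%997=281 -> [586, 492, 281]
  L2: h(586,492)=(586*31+492)%997=712 h(281,281)=(281*31+281)%997=19 -> [712, 19]
  L3: h(712,19)=(712*31+19)%997=157 -> [157]
  root=157
After append 20 (leaves=[48, 95, 80, 6, 9, 2, 20]):
  L0: [48, 95, 80, 6, 9, 2, 20]
  L1: h(48,95)=(48*31+95)%997=586 h(80,6)=(80*31+6)%997=492 h(9,2)=(9*31+2)%997=281 h(20,20)=(20*31+20)%997=640 -> [586, 492, 281, 640]
  L2: h(586,492)=(586*31+492)%997=712 h(281,640)=(281*31+640)%997=378 -> [712, 378]
  L3: h(712,378)=(712*31+378)%997=516 -> [516]
  root=516

Answer: 48 586 786 712 381 157 516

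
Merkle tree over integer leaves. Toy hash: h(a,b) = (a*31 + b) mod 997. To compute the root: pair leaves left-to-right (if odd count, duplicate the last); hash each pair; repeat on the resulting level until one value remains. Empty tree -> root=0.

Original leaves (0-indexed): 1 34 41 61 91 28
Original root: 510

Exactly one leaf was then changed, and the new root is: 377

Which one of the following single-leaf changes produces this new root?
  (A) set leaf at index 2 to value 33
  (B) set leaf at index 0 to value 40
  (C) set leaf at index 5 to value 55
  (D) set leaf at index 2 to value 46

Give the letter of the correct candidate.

Original leaves: [1, 34, 41, 61, 91, 28]
Target new root: 377
Try each candidate change and compute the resulting root:
Candidate A: set leaf[2] = 33 -> leaves = [1, 34, 33, 61, 91, 28]
  L0: [1, 34, 33, 61, 91, 28]
  L1: h(1,34)=(1*31+34)%997=65 h(33,61)=(33*31+61)%997=87 h(91,28)=(91*31+28)%997=855 -> [65, 87, 855]
  L2: h(65,87)=(65*31+87)%997=108 h(855,855)=(855*31+855)%997=441 -> [108, 441]
  L3: h(108,441)=(108*31+441)%997=798 -> [798]
  root = 798 != target 377
Candidate B: set leaf[0] = 40 -> leaves = [40, 34, 41, 61, 91, 28]
  L0: [40, 34, 41, 61, 91, 28]
  L1: h(40,34)=(40*31+34)%997=277 h(41,61)=(41*31+61)%997=335 h(91,28)=(91*31+28)%997=855 -> [277, 335, 855]
  L2: h(277,335)=(277*31+335)%997=946 h(855,855)=(855*31+855)%997=441 -> [946, 441]
  L3: h(946,441)=(946*31+441)%997=854 -> [854]
  root = 854 != target 377
Candidate C: set leaf[5] = 55 -> leaves = [1, 34, 41, 61, 91, 55]
  L0: [1, 34, 41, 61, 91, 55]
  L1: h(1,34)=(1*31+34)%997=65 h(41,61)=(41*31+61)%997=335 h(91,55)=(91*31+55)%997=882 -> [65, 335, 882]
  L2: h(65,335)=(65*31+335)%997=356 h(882,882)=(882*31+882)%997=308 -> [356, 308]
  L3: h(356,308)=(356*31+308)%997=377 -> [377]
  root = 377 == target 377  ** MATCH **
Candidate D: set leaf[2] = 46 -> leaves = [1, 34, 46, 61, 91, 28]
  L0: [1, 34, 46, 61, 91, 28]
  L1: h(1,34)=(1*31+34)%997=65 h(46,61)=(46*31+61)%997=490 h(91,28)=(91*31+28)%997=855 -> [65, 490, 855]
  L2: h(65,490)=(65*31+490)%997=511 h(855,855)=(855*31+855)%997=441 -> [511, 441]
  L3: h(511,441)=(511*31+441)%997=330 -> [330]
  root = 330 != target 377
Candidate C produces the target root.

Answer: C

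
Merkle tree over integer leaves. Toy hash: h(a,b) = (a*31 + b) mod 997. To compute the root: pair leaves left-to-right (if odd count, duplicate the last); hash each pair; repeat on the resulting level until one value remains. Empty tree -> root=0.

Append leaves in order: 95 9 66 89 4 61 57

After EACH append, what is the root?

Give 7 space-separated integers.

After append 95 (leaves=[95]):
  L0: [95]
  root=95
After append 9 (leaves=[95, 9]):
  L0: [95, 9]
  L1: h(95,9)=(95*31+9)%997=960 -> [960]
  root=960
After append 66 (leaves=[95, 9, 66]):
  L0: [95, 9, 66]
  L1: h(95,9)=(95*31+9)%997=960 h(66,66)=(66*31+66)%997=118 -> [960, 118]
  L2: h(960,118)=(960*31+118)%997=965 -> [965]
  root=965
After append 89 (leaves=[95, 9, 66, 89]):
  L0: [95, 9, 66, 89]
  L1: h(95,9)=(95*31+9)%997=960 h(66,89)=(66*31+89)%997=141 -> [960, 141]
  L2: h(960,141)=(960*31+141)%997=988 -> [988]
  root=988
After append 4 (leaves=[95, 9, 66, 89, 4]):
  L0: [95, 9, 66, 89, 4]
  L1: h(95,9)=(95*31+9)%997=960 h(66,89)=(66*31+89)%997=141 h(4,4)=(4*31+4)%997=128 -> [960, 141, 128]
  L2: h(960,141)=(960*31+141)%997=988 h(128,128)=(128*31+128)%997=108 -> [988, 108]
  L3: h(988,108)=(988*31+108)%997=826 -> [826]
  root=826
After append 61 (leaves=[95, 9, 66, 89, 4, 61]):
  L0: [95, 9, 66, 89, 4, 61]
  L1: h(95,9)=(95*31+9)%997=960 h(66,89)=(66*31+89)%997=141 h(4,61)=(4*31+61)%997=185 -> [960, 141, 185]
  L2: h(960,141)=(960*31+141)%997=988 h(185,185)=(185*31+185)%997=935 -> [988, 935]
  L3: h(988,935)=(988*31+935)%997=656 -> [656]
  root=656
After append 57 (leaves=[95, 9, 66, 89, 4, 61, 57]):
  L0: [95, 9, 66, 89, 4, 61, 57]
  L1: h(95,9)=(95*31+9)%997=960 h(66,89)=(66*31+89)%997=141 h(4,61)=(4*31+61)%997=185 h(57,57)=(57*31+57)%997=827 -> [960, 141, 185, 827]
  L2: h(960,141)=(960*31+141)%997=988 h(185,827)=(185*31+827)%997=580 -> [988, 580]
  L3: h(988,580)=(988*31+580)%997=301 -> [301]
  root=301

Answer: 95 960 965 988 826 656 301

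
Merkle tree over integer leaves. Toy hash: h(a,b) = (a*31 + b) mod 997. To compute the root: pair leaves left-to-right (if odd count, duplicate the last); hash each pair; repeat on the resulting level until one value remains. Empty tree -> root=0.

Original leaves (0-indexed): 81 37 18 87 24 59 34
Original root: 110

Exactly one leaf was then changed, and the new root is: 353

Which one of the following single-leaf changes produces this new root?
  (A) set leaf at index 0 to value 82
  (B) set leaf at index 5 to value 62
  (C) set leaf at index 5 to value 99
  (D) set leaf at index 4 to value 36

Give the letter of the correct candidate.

Answer: C

Derivation:
Original leaves: [81, 37, 18, 87, 24, 59, 34]
Target new root: 353
Try each candidate change and compute the resulting root:
Candidate A: set leaf[0] = 82 -> leaves = [82, 37, 18, 87, 24, 59, 34]
  L0: [82, 37, 18, 87, 24, 59, 34]
  L1: h(82,37)=(82*31+37)%997=585 h(18,87)=(18*31+87)%997=645 h(24,59)=(24*31+59)%997=803 h(34,34)=(34*31+34)%997=91 -> [585, 645, 803, 91]
  L2: h(585,645)=(585*31+645)%997=834 h(803,91)=(803*31+91)%997=59 -> [834, 59]
  L3: h(834,59)=(834*31+59)%997=988 -> [988]
  root = 988 != target 353
Candidate B: set leaf[5] = 62 -> leaves = [81, 37, 18, 87, 24, 62, 34]
  L0: [81, 37, 18, 87, 24, 62, 34]
  L1: h(81,37)=(81*31+37)%997=554 h(18,87)=(18*31+87)%997=645 h(24,62)=(24*31+62)%997=806 h(34,34)=(34*31+34)%997=91 -> [554, 645, 806, 91]
  L2: h(554,645)=(554*31+645)%997=870 h(806,91)=(806*31+91)%997=152 -> [870, 152]
  L3: h(870,152)=(870*31+152)%997=203 -> [203]
  root = 203 != target 353
Candidate C: set leaf[5] = 99 -> leaves = [81, 37, 18, 87, 24, 99, 34]
  L0: [81, 37, 18, 87, 24, 99, 34]
  L1: h(81,37)=(81*31+37)%997=554 h(18,87)=(18*31+87)%997=645 h(24,99)=(24*31+99)%997=843 h(34,34)=(34*31+34)%997=91 -> [554, 645, 843, 91]
  L2: h(554,645)=(554*31+645)%997=870 h(843,91)=(843*31+91)%997=302 -> [870, 302]
  L3: h(870,302)=(870*31+302)%997=353 -> [353]
  root = 353 == target 353  ** MATCH **
Candidate D: set leaf[4] = 36 -> leaves = [81, 37, 18, 87, 36, 59, 34]
  L0: [81, 37, 18, 87, 36, 59, 34]
  L1: h(81,37)=(81*31+37)%997=554 h(18,87)=(18*31+87)%997=645 h(36,59)=(36*31+59)%997=178 h(34,34)=(34*31+34)%997=91 -> [554, 645, 178, 91]
  L2: h(554,645)=(554*31+645)%997=870 h(178,91)=(178*31+91)%997=624 -> [870, 624]
  L3: h(870,624)=(870*31+624)%997=675 -> [675]
  root = 675 != target 353
Candidate C produces the target root.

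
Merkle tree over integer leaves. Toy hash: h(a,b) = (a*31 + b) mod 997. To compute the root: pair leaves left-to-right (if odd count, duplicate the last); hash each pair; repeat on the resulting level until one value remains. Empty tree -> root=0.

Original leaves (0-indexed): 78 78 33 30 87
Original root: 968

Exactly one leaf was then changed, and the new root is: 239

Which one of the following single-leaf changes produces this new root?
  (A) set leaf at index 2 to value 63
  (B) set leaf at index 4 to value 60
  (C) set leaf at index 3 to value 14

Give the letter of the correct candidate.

Answer: B

Derivation:
Original leaves: [78, 78, 33, 30, 87]
Target new root: 239
Try each candidate change and compute the resulting root:
Candidate A: set leaf[2] = 63 -> leaves = [78, 78, 63, 30, 87]
  L0: [78, 78, 63, 30, 87]
  L1: h(78,78)=(78*31+78)%997=502 h(63,30)=(63*31+30)%997=986 h(87,87)=(87*31+87)%997=790 -> [502, 986, 790]
  L2: h(502,986)=(502*31+986)%997=596 h(790,790)=(790*31+790)%997=355 -> [596, 355]
  L3: h(596,355)=(596*31+355)%997=885 -> [885]
  root = 885 != target 239
Candidate B: set leaf[4] = 60 -> leaves = [78, 78, 33, 30, 60]
  L0: [78, 78, 33, 30, 60]
  L1: h(78,78)=(78*31+78)%997=502 h(33,30)=(33*31+30)%997=56 h(60,60)=(60*31+60)%997=923 -> [502, 56, 923]
  L2: h(502,56)=(502*31+56)%997=663 h(923,923)=(923*31+923)%997=623 -> [663, 623]
  L3: h(663,623)=(663*31+623)%997=239 -> [239]
  root = 239 == target 239  ** MATCH **
Candidate C: set leaf[3] = 14 -> leaves = [78, 78, 33, 14, 87]
  L0: [78, 78, 33, 14, 87]
  L1: h(78,78)=(78*31+78)%997=502 h(33,14)=(33*31+14)%997=40 h(87,87)=(87*31+87)%997=790 -> [502, 40, 790]
  L2: h(502,40)=(502*31+40)%997=647 h(790,790)=(790*31+790)%997=355 -> [647, 355]
  L3: h(647,355)=(647*31+355)%997=472 -> [472]
  root = 472 != target 239
Candidate B produces the target root.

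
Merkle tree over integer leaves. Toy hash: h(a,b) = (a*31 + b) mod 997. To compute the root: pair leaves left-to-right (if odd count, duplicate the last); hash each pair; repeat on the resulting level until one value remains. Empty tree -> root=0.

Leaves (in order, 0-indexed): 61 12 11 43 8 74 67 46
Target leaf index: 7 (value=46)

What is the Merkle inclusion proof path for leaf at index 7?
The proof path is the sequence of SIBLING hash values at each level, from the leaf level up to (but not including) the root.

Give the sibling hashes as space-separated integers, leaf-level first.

L0 (leaves): [61, 12, 11, 43, 8, 74, 67, 46], target index=7
L1: h(61,12)=(61*31+12)%997=906 [pair 0] h(11,43)=(11*31+43)%997=384 [pair 1] h(8,74)=(8*31+74)%997=322 [pair 2] h(67,46)=(67*31+46)%997=129 [pair 3] -> [906, 384, 322, 129]
  Sibling for proof at L0: 67
L2: h(906,384)=(906*31+384)%997=554 [pair 0] h(322,129)=(322*31+129)%997=141 [pair 1] -> [554, 141]
  Sibling for proof at L1: 322
L3: h(554,141)=(554*31+141)%997=366 [pair 0] -> [366]
  Sibling for proof at L2: 554
Root: 366
Proof path (sibling hashes from leaf to root): [67, 322, 554]

Answer: 67 322 554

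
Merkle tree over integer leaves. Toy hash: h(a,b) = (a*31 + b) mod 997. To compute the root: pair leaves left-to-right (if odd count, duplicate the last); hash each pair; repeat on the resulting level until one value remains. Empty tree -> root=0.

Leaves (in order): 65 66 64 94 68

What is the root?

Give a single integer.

Answer: 311

Derivation:
L0: [65, 66, 64, 94, 68]
L1: h(65,66)=(65*31+66)%997=87 h(64,94)=(64*31+94)%997=84 h(68,68)=(68*31+68)%997=182 -> [87, 84, 182]
L2: h(87,84)=(87*31+84)%997=787 h(182,182)=(182*31+182)%997=839 -> [787, 839]
L3: h(787,839)=(787*31+839)%997=311 -> [311]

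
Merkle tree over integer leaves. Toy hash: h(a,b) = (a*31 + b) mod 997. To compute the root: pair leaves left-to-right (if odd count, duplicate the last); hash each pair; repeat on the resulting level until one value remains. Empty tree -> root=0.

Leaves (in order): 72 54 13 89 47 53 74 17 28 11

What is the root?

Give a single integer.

Answer: 518

Derivation:
L0: [72, 54, 13, 89, 47, 53, 74, 17, 28, 11]
L1: h(72,54)=(72*31+54)%997=292 h(13,89)=(13*31+89)%997=492 h(47,53)=(47*31+53)%997=513 h(74,17)=(74*31+17)%997=317 h(28,11)=(28*31+11)%997=879 -> [292, 492, 513, 317, 879]
L2: h(292,492)=(292*31+492)%997=571 h(513,317)=(513*31+317)%997=268 h(879,879)=(879*31+879)%997=212 -> [571, 268, 212]
L3: h(571,268)=(571*31+268)%997=23 h(212,212)=(212*31+212)%997=802 -> [23, 802]
L4: h(23,802)=(23*31+802)%997=518 -> [518]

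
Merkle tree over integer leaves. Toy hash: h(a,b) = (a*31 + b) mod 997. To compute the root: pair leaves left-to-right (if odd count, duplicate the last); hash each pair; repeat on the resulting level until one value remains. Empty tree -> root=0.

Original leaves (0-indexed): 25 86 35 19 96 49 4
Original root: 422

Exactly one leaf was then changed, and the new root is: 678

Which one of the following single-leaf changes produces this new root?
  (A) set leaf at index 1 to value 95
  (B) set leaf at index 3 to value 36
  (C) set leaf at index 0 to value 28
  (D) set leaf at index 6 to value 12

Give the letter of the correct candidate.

Original leaves: [25, 86, 35, 19, 96, 49, 4]
Target new root: 678
Try each candidate change and compute the resulting root:
Candidate A: set leaf[1] = 95 -> leaves = [25, 95, 35, 19, 96, 49, 4]
  L0: [25, 95, 35, 19, 96, 49, 4]
  L1: h(25,95)=(25*31+95)%997=870 h(35,19)=(35*31+19)%997=107 h(96,49)=(96*31+49)%997=34 h(4,4)=(4*31+4)%997=128 -> [870, 107, 34, 128]
  L2: h(870,107)=(870*31+107)%997=158 h(34,128)=(34*31+128)%997=185 -> [158, 185]
  L3: h(158,185)=(158*31+185)%997=98 -> [98]
  root = 98 != target 678
Candidate B: set leaf[3] = 36 -> leaves = [25, 86, 35, 36, 96, 49, 4]
  L0: [25, 86, 35, 36, 96, 49, 4]
  L1: h(25,86)=(25*31+86)%997=861 h(35,36)=(35*31+36)%997=124 h(96,49)=(96*31+49)%997=34 h(4,4)=(4*31+4)%997=128 -> [861, 124, 34, 128]
  L2: h(861,124)=(861*31+124)%997=893 h(34,128)=(34*31+128)%997=185 -> [893, 185]
  L3: h(893,185)=(893*31+185)%997=949 -> [949]
  root = 949 != target 678
Candidate C: set leaf[0] = 28 -> leaves = [28, 86, 35, 19, 96, 49, 4]
  L0: [28, 86, 35, 19, 96, 49, 4]
  L1: h(28,86)=(28*31+86)%997=954 h(35,19)=(35*31+19)%997=107 h(96,49)=(96*31+49)%997=34 h(4,4)=(4*31+4)%997=128 -> [954, 107, 34, 128]
  L2: h(954,107)=(954*31+107)%997=768 h(34,128)=(34*31+128)%997=185 -> [768, 185]
  L3: h(768,185)=(768*31+185)%997=65 -> [65]
  root = 65 != target 678
Candidate D: set leaf[6] = 12 -> leaves = [25, 86, 35, 19, 96, 49, 12]
  L0: [25, 86, 35, 19, 96, 49, 12]
  L1: h(25,86)=(25*31+86)%997=861 h(35,19)=(35*31+19)%997=107 h(96,49)=(96*31+49)%997=34 h(12,12)=(12*31+12)%997=384 -> [861, 107, 34, 384]
  L2: h(861,107)=(861*31+107)%997=876 h(34,384)=(34*31+384)%997=441 -> [876, 441]
  L3: h(876,441)=(876*31+441)%997=678 -> [678]
  root = 678 == target 678  ** MATCH **
Candidate D produces the target root.

Answer: D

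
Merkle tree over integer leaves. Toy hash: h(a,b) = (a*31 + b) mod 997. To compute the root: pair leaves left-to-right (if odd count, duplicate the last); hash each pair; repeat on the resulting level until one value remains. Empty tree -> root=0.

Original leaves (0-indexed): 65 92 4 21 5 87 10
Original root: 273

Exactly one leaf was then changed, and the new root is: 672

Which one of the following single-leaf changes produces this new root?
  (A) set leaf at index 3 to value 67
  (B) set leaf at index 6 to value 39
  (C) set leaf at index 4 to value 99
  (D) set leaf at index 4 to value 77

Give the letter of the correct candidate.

Original leaves: [65, 92, 4, 21, 5, 87, 10]
Target new root: 672
Try each candidate change and compute the resulting root:
Candidate A: set leaf[3] = 67 -> leaves = [65, 92, 4, 67, 5, 87, 10]
  L0: [65, 92, 4, 67, 5, 87, 10]
  L1: h(65,92)=(65*31+92)%997=113 h(4,67)=(4*31+67)%997=191 h(5,87)=(5*31+87)%997=242 h(10,10)=(10*31+10)%997=320 -> [113, 191, 242, 320]
  L2: h(113,191)=(113*31+191)%997=703 h(242,320)=(242*31+320)%997=843 -> [703, 843]
  L3: h(703,843)=(703*31+843)%997=702 -> [702]
  root = 702 != target 672
Candidate B: set leaf[6] = 39 -> leaves = [65, 92, 4, 21, 5, 87, 39]
  L0: [65, 92, 4, 21, 5, 87, 39]
  L1: h(65,92)=(65*31+92)%997=113 h(4,21)=(4*31+21)%997=145 h(5,87)=(5*31+87)%997=242 h(39,39)=(39*31+39)%997=251 -> [113, 145, 242, 251]
  L2: h(113,145)=(113*31+145)%997=657 h(242,251)=(242*31+251)%997=774 -> [657, 774]
  L3: h(657,774)=(657*31+774)%997=204 -> [204]
  root = 204 != target 672
Candidate C: set leaf[4] = 99 -> leaves = [65, 92, 4, 21, 99, 87, 10]
  L0: [65, 92, 4, 21, 99, 87, 10]
  L1: h(65,92)=(65*31+92)%997=113 h(4,21)=(4*31+21)%997=145 h(99,87)=(99*31+87)%997=165 h(10,10)=(10*31+10)%997=320 -> [113, 145, 165, 320]
  L2: h(113,145)=(113*31+145)%997=657 h(165,320)=(165*31+320)%997=450 -> [657, 450]
  L3: h(657,450)=(657*31+450)%997=877 -> [877]
  root = 877 != target 672
Candidate D: set leaf[4] = 77 -> leaves = [65, 92, 4, 21, 77, 87, 10]
  L0: [65, 92, 4, 21, 77, 87, 10]
  L1: h(65,92)=(65*31+92)%997=113 h(4,21)=(4*31+21)%997=145 h(77,87)=(77*31+87)%997=480 h(10,10)=(10*31+10)%997=320 -> [113, 145, 480, 320]
  L2: h(113,145)=(113*31+145)%997=657 h(480,320)=(480*31+320)%997=245 -> [657, 245]
  L3: h(657,245)=(657*31+245)%997=672 -> [672]
  root = 672 == target 672  ** MATCH **
Candidate D produces the target root.

Answer: D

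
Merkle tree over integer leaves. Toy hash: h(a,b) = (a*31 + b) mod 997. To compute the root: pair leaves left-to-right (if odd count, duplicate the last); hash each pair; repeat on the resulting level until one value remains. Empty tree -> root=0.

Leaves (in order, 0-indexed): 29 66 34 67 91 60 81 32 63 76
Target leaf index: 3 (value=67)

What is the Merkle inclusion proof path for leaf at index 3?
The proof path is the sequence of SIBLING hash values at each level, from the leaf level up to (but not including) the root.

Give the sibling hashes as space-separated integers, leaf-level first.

Answer: 34 965 130 945

Derivation:
L0 (leaves): [29, 66, 34, 67, 91, 60, 81, 32, 63, 76], target index=3
L1: h(29,66)=(29*31+66)%997=965 [pair 0] h(34,67)=(34*31+67)%997=124 [pair 1] h(91,60)=(91*31+60)%997=887 [pair 2] h(81,32)=(81*31+32)%997=549 [pair 3] h(63,76)=(63*31+76)%997=35 [pair 4] -> [965, 124, 887, 549, 35]
  Sibling for proof at L0: 34
L2: h(965,124)=(965*31+124)%997=129 [pair 0] h(887,549)=(887*31+549)%997=130 [pair 1] h(35,35)=(35*31+35)%997=123 [pair 2] -> [129, 130, 123]
  Sibling for proof at L1: 965
L3: h(129,130)=(129*31+130)%997=141 [pair 0] h(123,123)=(123*31+123)%997=945 [pair 1] -> [141, 945]
  Sibling for proof at L2: 130
L4: h(141,945)=(141*31+945)%997=331 [pair 0] -> [331]
  Sibling for proof at L3: 945
Root: 331
Proof path (sibling hashes from leaf to root): [34, 965, 130, 945]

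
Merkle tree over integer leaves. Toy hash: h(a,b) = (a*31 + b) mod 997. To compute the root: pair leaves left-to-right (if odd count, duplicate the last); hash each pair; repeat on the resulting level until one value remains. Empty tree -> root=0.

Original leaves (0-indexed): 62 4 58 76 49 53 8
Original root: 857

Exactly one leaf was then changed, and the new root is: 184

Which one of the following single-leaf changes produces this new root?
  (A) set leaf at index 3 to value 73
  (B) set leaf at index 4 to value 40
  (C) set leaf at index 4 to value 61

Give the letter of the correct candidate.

Original leaves: [62, 4, 58, 76, 49, 53, 8]
Target new root: 184
Try each candidate change and compute the resulting root:
Candidate A: set leaf[3] = 73 -> leaves = [62, 4, 58, 73, 49, 53, 8]
  L0: [62, 4, 58, 73, 49, 53, 8]
  L1: h(62,4)=(62*31+4)%997=929 h(58,73)=(58*31+73)%997=874 h(49,53)=(49*31+53)%997=575 h(8,8)=(8*31+8)%997=256 -> [929, 874, 575, 256]
  L2: h(929,874)=(929*31+874)%997=760 h(575,256)=(575*31+256)%997=135 -> [760, 135]
  L3: h(760,135)=(760*31+135)%997=764 -> [764]
  root = 764 != target 184
Candidate B: set leaf[4] = 40 -> leaves = [62, 4, 58, 76, 40, 53, 8]
  L0: [62, 4, 58, 76, 40, 53, 8]
  L1: h(62,4)=(62*31+4)%997=929 h(58,76)=(58*31+76)%997=877 h(40,53)=(40*31+53)%997=296 h(8,8)=(8*31+8)%997=256 -> [929, 877, 296, 256]
  L2: h(929,877)=(929*31+877)%997=763 h(296,256)=(296*31+256)%997=459 -> [763, 459]
  L3: h(763,459)=(763*31+459)%997=184 -> [184]
  root = 184 == target 184  ** MATCH **
Candidate C: set leaf[4] = 61 -> leaves = [62, 4, 58, 76, 61, 53, 8]
  L0: [62, 4, 58, 76, 61, 53, 8]
  L1: h(62,4)=(62*31+4)%997=929 h(58,76)=(58*31+76)%997=877 h(61,53)=(61*31+53)%997=947 h(8,8)=(8*31+8)%997=256 -> [929, 877, 947, 256]
  L2: h(929,877)=(929*31+877)%997=763 h(947,256)=(947*31+256)%997=700 -> [763, 700]
  L3: h(763,700)=(763*31+700)%997=425 -> [425]
  root = 425 != target 184
Candidate B produces the target root.

Answer: B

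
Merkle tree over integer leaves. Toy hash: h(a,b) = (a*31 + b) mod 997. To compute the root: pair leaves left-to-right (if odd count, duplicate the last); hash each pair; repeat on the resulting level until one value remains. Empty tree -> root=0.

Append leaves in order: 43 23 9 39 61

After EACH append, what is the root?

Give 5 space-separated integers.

Answer: 43 359 450 480 575

Derivation:
After append 43 (leaves=[43]):
  L0: [43]
  root=43
After append 23 (leaves=[43, 23]):
  L0: [43, 23]
  L1: h(43,23)=(43*31+23)%997=359 -> [359]
  root=359
After append 9 (leaves=[43, 23, 9]):
  L0: [43, 23, 9]
  L1: h(43,23)=(43*31+23)%997=359 h(9,9)=(9*31+9)%997=288 -> [359, 288]
  L2: h(359,288)=(359*31+288)%997=450 -> [450]
  root=450
After append 39 (leaves=[43, 23, 9, 39]):
  L0: [43, 23, 9, 39]
  L1: h(43,23)=(43*31+23)%997=359 h(9,39)=(9*31+39)%997=318 -> [359, 318]
  L2: h(359,318)=(359*31+318)%997=480 -> [480]
  root=480
After append 61 (leaves=[43, 23, 9, 39, 61]):
  L0: [43, 23, 9, 39, 61]
  L1: h(43,23)=(43*31+23)%997=359 h(9,39)=(9*31+39)%997=318 h(61,61)=(61*31+61)%997=955 -> [359, 318, 955]
  L2: h(359,318)=(359*31+318)%997=480 h(955,955)=(955*31+955)%997=650 -> [480, 650]
  L3: h(480,650)=(480*31+650)%997=575 -> [575]
  root=575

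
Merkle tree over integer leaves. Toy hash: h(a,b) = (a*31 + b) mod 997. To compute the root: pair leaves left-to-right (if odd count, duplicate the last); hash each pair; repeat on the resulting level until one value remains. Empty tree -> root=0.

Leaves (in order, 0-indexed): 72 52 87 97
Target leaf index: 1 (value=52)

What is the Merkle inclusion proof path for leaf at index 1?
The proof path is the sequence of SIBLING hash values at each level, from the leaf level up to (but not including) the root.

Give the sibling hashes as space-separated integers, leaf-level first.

L0 (leaves): [72, 52, 87, 97], target index=1
L1: h(72,52)=(72*31+52)%997=290 [pair 0] h(87,97)=(87*31+97)%997=800 [pair 1] -> [290, 800]
  Sibling for proof at L0: 72
L2: h(290,800)=(290*31+800)%997=817 [pair 0] -> [817]
  Sibling for proof at L1: 800
Root: 817
Proof path (sibling hashes from leaf to root): [72, 800]

Answer: 72 800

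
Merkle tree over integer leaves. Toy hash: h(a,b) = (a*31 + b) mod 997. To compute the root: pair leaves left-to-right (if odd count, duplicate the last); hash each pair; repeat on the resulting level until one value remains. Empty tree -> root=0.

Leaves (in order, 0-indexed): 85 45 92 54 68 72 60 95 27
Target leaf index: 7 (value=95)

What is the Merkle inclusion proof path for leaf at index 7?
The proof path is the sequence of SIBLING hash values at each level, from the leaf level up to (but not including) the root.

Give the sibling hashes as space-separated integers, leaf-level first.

Answer: 60 186 244 397

Derivation:
L0 (leaves): [85, 45, 92, 54, 68, 72, 60, 95, 27], target index=7
L1: h(85,45)=(85*31+45)%997=686 [pair 0] h(92,54)=(92*31+54)%997=912 [pair 1] h(68,72)=(68*31+72)%997=186 [pair 2] h(60,95)=(60*31+95)%997=958 [pair 3] h(27,27)=(27*31+27)%997=864 [pair 4] -> [686, 912, 186, 958, 864]
  Sibling for proof at L0: 60
L2: h(686,912)=(686*31+912)%997=244 [pair 0] h(186,958)=(186*31+958)%997=742 [pair 1] h(864,864)=(864*31+864)%997=729 [pair 2] -> [244, 742, 729]
  Sibling for proof at L1: 186
L3: h(244,742)=(244*31+742)%997=330 [pair 0] h(729,729)=(729*31+729)%997=397 [pair 1] -> [330, 397]
  Sibling for proof at L2: 244
L4: h(330,397)=(330*31+397)%997=657 [pair 0] -> [657]
  Sibling for proof at L3: 397
Root: 657
Proof path (sibling hashes from leaf to root): [60, 186, 244, 397]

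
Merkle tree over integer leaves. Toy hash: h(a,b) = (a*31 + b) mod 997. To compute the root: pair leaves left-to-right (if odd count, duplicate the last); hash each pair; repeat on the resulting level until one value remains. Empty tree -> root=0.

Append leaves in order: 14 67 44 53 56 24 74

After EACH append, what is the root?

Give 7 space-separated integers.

Answer: 14 501 987 996 484 457 68

Derivation:
After append 14 (leaves=[14]):
  L0: [14]
  root=14
After append 67 (leaves=[14, 67]):
  L0: [14, 67]
  L1: h(14,67)=(14*31+67)%997=501 -> [501]
  root=501
After append 44 (leaves=[14, 67, 44]):
  L0: [14, 67, 44]
  L1: h(14,67)=(14*31+67)%997=501 h(44,44)=(44*31+44)%997=411 -> [501, 411]
  L2: h(501,411)=(501*31+411)%997=987 -> [987]
  root=987
After append 53 (leaves=[14, 67, 44, 53]):
  L0: [14, 67, 44, 53]
  L1: h(14,67)=(14*31+67)%997=501 h(44,53)=(44*31+53)%997=420 -> [501, 420]
  L2: h(501,420)=(501*31+420)%997=996 -> [996]
  root=996
After append 56 (leaves=[14, 67, 44, 53, 56]):
  L0: [14, 67, 44, 53, 56]
  L1: h(14,67)=(14*31+67)%997=501 h(44,53)=(44*31+53)%997=420 h(56,56)=(56*31+56)%997=795 -> [501, 420, 795]
  L2: h(501,420)=(501*31+420)%997=996 h(795,795)=(795*31+795)%997=515 -> [996, 515]
  L3: h(996,515)=(996*31+515)%997=484 -> [484]
  root=484
After append 24 (leaves=[14, 67, 44, 53, 56, 24]):
  L0: [14, 67, 44, 53, 56, 24]
  L1: h(14,67)=(14*31+67)%997=501 h(44,53)=(44*31+53)%997=420 h(56,24)=(56*31+24)%997=763 -> [501, 420, 763]
  L2: h(501,420)=(501*31+420)%997=996 h(763,763)=(763*31+763)%997=488 -> [996, 488]
  L3: h(996,488)=(996*31+488)%997=457 -> [457]
  root=457
After append 74 (leaves=[14, 67, 44, 53, 56, 24, 74]):
  L0: [14, 67, 44, 53, 56, 24, 74]
  L1: h(14,67)=(14*31+67)%997=501 h(44,53)=(44*31+53)%997=420 h(56,24)=(56*31+24)%997=763 h(74,74)=(74*31+74)%997=374 -> [501, 420, 763, 374]
  L2: h(501,420)=(501*31+420)%997=996 h(763,374)=(763*31+374)%997=99 -> [996, 99]
  L3: h(996,99)=(996*31+99)%997=68 -> [68]
  root=68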